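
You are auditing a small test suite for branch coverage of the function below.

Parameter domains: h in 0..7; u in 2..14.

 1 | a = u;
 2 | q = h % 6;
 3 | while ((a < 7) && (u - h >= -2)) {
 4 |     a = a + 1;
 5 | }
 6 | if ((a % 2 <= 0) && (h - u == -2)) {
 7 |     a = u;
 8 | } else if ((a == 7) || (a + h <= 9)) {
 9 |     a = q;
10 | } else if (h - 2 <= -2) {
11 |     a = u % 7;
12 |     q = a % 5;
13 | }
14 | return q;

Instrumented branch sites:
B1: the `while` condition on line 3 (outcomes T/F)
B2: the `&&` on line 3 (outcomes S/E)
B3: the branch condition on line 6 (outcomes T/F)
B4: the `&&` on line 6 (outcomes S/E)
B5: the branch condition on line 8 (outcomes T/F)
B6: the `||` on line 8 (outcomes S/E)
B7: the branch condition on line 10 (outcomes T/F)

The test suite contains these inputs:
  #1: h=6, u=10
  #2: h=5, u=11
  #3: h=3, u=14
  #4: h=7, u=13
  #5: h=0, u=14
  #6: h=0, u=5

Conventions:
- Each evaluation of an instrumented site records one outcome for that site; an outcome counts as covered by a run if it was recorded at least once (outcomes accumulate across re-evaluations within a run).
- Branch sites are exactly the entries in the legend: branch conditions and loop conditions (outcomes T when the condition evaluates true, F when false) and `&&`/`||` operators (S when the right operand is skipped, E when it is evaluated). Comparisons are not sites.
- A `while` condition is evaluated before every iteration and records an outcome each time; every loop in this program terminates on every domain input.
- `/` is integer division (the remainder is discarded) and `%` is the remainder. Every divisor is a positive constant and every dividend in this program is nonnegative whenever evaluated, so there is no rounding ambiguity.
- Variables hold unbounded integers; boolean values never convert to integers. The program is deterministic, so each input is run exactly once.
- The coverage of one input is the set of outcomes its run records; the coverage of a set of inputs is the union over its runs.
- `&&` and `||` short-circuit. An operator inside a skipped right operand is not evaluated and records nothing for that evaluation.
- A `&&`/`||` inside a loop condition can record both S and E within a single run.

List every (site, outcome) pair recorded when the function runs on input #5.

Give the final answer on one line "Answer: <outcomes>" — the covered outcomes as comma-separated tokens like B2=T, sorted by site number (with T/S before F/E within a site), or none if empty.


Tracing the run of input #5 (h=0, u=14):
  B2->S, B1->F, B4->E, B3->F, B6->E, B5->F, B7->T
as a set, this run covers: B1=F, B2=S, B3=F, B4=E, B5=F, B6=E, B7=T
Answer: B1=F, B2=S, B3=F, B4=E, B5=F, B6=E, B7=T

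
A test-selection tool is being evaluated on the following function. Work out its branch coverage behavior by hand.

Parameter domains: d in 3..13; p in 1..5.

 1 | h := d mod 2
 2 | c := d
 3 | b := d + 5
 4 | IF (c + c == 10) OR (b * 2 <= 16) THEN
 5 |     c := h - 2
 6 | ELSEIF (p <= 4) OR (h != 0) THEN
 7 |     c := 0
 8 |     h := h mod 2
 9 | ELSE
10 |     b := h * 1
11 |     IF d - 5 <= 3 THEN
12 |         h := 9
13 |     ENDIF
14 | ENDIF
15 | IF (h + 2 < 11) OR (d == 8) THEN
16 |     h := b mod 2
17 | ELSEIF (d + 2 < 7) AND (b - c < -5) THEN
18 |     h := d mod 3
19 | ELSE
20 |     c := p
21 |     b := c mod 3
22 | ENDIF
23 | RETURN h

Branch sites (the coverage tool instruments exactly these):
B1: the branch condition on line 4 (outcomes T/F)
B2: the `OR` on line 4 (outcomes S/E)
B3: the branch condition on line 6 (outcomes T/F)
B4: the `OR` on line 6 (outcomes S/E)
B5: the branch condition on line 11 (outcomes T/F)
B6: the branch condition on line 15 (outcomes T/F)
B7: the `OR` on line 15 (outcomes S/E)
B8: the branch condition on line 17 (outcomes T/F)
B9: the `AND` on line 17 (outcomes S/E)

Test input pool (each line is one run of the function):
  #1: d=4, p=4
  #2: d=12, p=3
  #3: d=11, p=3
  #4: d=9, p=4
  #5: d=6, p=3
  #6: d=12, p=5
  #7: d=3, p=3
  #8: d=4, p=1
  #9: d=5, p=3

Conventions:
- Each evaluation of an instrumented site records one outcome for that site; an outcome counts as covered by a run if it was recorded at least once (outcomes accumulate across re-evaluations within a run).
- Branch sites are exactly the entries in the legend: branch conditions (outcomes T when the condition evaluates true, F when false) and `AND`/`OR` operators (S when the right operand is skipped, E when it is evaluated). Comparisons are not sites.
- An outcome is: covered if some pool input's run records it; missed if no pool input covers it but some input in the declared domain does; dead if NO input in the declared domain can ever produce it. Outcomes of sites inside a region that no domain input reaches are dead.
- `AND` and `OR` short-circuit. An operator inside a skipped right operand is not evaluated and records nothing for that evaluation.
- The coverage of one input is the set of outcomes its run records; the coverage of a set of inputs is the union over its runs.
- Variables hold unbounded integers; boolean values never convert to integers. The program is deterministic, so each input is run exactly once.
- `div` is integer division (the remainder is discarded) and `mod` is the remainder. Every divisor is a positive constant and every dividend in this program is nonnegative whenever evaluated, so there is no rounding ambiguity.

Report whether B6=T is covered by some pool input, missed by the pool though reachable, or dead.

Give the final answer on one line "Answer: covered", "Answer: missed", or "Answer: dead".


B6=T is recorded by pool input(s) 1, 2, 3, 4, 5, 6, 7, 8, 9 -> covered
Answer: covered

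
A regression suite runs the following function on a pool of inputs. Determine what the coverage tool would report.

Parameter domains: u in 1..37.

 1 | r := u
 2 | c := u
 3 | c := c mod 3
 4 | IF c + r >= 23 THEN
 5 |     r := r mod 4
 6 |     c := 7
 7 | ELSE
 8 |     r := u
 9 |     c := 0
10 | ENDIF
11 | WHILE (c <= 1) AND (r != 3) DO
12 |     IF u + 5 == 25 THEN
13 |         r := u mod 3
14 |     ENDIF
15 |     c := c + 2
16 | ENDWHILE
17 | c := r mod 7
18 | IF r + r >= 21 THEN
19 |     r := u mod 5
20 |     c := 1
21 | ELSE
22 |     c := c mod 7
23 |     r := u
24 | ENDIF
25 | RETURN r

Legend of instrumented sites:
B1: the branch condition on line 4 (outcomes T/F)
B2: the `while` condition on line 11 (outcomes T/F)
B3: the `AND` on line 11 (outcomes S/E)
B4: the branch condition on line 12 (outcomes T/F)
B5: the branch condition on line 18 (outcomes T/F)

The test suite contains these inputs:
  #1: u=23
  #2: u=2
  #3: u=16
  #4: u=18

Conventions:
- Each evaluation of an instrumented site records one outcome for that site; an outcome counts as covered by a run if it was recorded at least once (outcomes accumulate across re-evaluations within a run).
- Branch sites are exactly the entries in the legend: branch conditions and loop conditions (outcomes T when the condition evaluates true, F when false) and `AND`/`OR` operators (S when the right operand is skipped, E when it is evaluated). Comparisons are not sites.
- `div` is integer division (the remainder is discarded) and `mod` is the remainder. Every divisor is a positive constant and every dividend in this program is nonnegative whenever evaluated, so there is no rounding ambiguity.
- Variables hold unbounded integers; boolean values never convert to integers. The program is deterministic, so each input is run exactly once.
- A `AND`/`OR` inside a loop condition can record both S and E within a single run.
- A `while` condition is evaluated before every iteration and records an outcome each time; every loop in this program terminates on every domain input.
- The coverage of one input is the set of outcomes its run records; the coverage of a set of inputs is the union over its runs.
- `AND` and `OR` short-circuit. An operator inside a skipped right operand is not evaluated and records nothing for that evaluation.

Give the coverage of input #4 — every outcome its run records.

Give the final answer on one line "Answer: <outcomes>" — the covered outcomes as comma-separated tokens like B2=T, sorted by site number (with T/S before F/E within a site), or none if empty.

Running input #4 (u=18), event by event:
  B1->F, B3->E, B2->T, B4->F, B3->S, B2->F, B5->T
as a set, this run covers: B1=F, B2=T, B2=F, B3=S, B3=E, B4=F, B5=T

Answer: B1=F, B2=T, B2=F, B3=S, B3=E, B4=F, B5=T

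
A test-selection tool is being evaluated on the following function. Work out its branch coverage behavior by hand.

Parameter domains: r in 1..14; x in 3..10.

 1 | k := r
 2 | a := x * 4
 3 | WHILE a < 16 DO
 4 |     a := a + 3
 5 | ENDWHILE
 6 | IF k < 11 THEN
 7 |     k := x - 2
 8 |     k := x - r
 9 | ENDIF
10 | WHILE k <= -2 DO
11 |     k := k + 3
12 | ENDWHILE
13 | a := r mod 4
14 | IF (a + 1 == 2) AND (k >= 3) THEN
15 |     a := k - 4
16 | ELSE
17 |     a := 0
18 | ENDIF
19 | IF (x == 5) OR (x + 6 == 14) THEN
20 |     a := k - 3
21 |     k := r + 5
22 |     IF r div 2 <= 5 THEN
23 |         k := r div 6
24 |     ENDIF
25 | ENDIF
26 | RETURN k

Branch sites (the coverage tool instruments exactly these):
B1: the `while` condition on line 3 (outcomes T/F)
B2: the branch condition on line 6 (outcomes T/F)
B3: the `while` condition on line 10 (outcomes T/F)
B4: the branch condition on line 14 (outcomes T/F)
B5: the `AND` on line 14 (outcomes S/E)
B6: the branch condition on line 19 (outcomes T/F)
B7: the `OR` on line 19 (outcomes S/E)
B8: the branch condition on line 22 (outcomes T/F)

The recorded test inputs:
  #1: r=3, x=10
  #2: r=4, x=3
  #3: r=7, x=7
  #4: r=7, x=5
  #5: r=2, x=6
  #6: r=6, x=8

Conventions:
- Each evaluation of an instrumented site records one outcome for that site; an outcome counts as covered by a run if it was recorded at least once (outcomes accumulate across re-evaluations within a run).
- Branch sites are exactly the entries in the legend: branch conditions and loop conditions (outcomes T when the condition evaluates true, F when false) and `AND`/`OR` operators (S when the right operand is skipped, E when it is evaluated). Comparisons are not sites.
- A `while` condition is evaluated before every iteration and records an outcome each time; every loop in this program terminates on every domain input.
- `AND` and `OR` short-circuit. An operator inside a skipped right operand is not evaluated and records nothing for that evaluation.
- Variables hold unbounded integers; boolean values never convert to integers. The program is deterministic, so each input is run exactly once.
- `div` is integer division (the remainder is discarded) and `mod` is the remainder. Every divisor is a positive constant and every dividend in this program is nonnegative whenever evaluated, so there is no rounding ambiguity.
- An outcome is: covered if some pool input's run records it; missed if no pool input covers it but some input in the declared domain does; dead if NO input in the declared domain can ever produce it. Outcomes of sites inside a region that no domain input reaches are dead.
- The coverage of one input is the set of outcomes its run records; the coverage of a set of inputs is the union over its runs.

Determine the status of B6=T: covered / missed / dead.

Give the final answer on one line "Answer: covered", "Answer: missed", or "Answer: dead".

B6=T is recorded by pool input(s) 4, 6 -> covered

Answer: covered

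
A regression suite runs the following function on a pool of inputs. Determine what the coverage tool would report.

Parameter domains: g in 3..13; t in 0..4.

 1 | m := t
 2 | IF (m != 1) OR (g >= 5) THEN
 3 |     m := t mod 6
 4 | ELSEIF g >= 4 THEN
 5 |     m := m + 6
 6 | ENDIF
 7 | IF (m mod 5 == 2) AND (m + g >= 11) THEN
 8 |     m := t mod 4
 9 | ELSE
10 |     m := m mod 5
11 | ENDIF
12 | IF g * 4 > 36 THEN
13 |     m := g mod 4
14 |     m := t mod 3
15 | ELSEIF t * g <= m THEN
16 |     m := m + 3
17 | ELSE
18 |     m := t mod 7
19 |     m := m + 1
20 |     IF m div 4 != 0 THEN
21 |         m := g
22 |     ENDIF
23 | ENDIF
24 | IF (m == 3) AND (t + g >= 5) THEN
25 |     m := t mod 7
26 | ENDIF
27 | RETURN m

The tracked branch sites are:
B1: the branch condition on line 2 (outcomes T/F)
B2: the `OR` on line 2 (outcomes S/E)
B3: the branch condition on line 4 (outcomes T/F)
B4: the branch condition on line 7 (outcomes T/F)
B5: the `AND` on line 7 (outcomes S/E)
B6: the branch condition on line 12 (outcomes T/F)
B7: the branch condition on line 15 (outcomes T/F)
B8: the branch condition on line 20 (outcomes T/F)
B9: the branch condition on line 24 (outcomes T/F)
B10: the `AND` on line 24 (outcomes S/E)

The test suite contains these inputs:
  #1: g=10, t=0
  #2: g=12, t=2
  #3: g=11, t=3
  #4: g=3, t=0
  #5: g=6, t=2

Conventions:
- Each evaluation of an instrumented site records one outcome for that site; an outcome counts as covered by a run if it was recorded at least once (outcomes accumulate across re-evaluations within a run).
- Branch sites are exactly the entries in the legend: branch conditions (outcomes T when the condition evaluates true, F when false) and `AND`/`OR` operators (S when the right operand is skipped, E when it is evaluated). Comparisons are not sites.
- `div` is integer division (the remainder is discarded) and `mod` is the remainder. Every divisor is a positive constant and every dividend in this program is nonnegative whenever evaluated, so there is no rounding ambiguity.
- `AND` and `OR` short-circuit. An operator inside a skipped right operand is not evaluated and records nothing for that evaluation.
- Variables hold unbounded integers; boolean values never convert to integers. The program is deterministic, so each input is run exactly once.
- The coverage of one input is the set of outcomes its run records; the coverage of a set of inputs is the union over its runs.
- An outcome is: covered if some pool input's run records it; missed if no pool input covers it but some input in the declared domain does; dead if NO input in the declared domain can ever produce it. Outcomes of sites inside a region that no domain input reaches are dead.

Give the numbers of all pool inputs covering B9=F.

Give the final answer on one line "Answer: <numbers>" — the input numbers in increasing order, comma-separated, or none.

input #1 (g=10, t=0): hits B9=F
input #2 (g=12, t=2): hits B9=F
input #3 (g=11, t=3): hits B9=F
input #4 (g=3, t=0): hits B9=F
input #5 (g=6, t=2): never hits B9=F

Answer: 1, 2, 3, 4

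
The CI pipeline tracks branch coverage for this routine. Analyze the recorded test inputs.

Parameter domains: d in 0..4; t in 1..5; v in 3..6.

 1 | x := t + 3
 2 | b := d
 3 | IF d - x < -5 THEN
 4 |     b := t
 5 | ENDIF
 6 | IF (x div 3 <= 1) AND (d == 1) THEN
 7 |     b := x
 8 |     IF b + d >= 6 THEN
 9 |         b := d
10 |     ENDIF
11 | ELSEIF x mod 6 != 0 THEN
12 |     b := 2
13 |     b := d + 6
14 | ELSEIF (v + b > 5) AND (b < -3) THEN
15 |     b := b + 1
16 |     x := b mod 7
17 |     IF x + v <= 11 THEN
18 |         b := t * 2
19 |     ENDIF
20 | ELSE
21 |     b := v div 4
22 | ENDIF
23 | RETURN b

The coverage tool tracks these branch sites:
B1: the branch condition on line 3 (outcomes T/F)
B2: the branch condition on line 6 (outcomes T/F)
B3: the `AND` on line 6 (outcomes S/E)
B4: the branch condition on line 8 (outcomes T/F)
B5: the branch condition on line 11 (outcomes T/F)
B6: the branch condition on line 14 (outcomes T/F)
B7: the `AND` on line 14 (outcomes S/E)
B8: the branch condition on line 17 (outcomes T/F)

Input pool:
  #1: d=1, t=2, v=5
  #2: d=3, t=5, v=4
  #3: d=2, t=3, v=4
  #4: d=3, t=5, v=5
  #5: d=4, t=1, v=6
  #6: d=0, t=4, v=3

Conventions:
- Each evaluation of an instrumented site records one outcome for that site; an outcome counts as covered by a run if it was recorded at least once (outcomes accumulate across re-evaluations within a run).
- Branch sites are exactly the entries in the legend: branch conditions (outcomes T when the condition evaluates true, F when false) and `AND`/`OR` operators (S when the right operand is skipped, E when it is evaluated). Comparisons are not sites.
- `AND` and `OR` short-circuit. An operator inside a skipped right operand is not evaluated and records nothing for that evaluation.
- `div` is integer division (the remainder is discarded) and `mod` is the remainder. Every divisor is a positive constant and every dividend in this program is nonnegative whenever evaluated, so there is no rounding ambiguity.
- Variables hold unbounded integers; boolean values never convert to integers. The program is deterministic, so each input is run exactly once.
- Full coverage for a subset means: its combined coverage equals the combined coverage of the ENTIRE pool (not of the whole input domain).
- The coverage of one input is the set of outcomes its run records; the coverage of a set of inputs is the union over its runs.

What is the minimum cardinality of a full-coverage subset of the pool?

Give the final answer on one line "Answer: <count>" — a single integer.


run #1 (d=1, t=2, v=5) records B1=F, B2=T, B3=E, B4=T
run #2 (d=3, t=5, v=4) records B1=F, B2=F, B3=S, B5=T
run #3 (d=2, t=3, v=4) records B1=F, B2=F, B3=S, B5=F, B6=F, B7=E
run #4 (d=3, t=5, v=5) records B1=F, B2=F, B3=S, B5=T
run #5 (d=4, t=1, v=6) records B1=F, B2=F, B3=E, B5=T
run #6 (d=0, t=4, v=3) records B1=T, B2=F, B3=S, B5=T
union over all inputs: B1=T, B1=F, B2=T, B2=F, B3=S, B3=E, B4=T, B5=T, B5=F, B6=F, B7=E (11 outcomes)
every size-1 subset falls short of the 11 outcomes (best: 6/11)
every size-2 subset falls short of the 11 outcomes (best: 9/11)
the canonical winner is {1, 3, 6}: size 3, full 11-outcome coverage, earliest index list among size-3 covers
Answer: 3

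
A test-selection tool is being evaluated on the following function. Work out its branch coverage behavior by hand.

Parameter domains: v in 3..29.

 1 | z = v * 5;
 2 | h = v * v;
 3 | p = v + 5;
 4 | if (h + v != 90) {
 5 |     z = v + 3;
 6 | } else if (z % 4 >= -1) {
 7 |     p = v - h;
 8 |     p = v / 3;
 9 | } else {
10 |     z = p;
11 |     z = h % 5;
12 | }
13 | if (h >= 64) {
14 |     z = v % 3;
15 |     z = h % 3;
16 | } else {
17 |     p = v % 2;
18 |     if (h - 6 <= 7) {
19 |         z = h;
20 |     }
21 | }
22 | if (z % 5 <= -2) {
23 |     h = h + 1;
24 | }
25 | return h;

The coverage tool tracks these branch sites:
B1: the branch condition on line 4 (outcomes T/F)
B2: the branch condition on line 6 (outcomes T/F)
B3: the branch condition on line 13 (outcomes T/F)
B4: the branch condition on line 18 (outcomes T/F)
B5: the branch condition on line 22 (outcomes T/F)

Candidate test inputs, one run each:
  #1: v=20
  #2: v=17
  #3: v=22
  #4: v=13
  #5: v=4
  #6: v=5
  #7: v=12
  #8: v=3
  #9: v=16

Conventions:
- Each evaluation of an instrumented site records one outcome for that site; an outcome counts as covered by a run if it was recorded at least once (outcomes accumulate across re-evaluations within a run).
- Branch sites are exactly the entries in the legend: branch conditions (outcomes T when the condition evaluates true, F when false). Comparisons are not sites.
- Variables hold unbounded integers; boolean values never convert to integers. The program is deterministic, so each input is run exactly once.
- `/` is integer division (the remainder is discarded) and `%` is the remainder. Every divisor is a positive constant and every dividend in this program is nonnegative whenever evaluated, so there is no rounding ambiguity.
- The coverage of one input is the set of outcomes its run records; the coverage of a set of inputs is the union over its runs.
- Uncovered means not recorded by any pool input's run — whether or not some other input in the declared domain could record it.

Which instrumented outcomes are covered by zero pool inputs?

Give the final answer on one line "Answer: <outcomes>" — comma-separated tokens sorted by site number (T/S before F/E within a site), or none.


test 1 (v=20) fires B1->T, B3->T, B5->F; hits B1=T, B3=T, B5=F
test 2 (v=17) fires B1->T, B3->T, B5->F; hits B1=T, B3=T, B5=F
test 3 (v=22) fires B1->T, B3->T, B5->F; hits B1=T, B3=T, B5=F
test 4 (v=13) fires B1->T, B3->T, B5->F; hits B1=T, B3=T, B5=F
test 5 (v=4) fires B1->T, B3->F, B4->F, B5->F; hits B1=T, B3=F, B4=F, B5=F
test 6 (v=5) fires B1->T, B3->F, B4->F, B5->F; hits B1=T, B3=F, B4=F, B5=F
test 7 (v=12) fires B1->T, B3->T, B5->F; hits B1=T, B3=T, B5=F
test 8 (v=3) fires B1->T, B3->F, B4->T, B5->F; hits B1=T, B3=F, B4=T, B5=F
test 9 (v=16) fires B1->T, B3->T, B5->F; hits B1=T, B3=T, B5=F
union over the pool: B1=T, B3=T, B3=F, B4=T, B4=F, B5=F
uncovered (4 of 10): B1=F, B2=T, B2=F, B5=T
Answer: B1=F, B2=T, B2=F, B5=T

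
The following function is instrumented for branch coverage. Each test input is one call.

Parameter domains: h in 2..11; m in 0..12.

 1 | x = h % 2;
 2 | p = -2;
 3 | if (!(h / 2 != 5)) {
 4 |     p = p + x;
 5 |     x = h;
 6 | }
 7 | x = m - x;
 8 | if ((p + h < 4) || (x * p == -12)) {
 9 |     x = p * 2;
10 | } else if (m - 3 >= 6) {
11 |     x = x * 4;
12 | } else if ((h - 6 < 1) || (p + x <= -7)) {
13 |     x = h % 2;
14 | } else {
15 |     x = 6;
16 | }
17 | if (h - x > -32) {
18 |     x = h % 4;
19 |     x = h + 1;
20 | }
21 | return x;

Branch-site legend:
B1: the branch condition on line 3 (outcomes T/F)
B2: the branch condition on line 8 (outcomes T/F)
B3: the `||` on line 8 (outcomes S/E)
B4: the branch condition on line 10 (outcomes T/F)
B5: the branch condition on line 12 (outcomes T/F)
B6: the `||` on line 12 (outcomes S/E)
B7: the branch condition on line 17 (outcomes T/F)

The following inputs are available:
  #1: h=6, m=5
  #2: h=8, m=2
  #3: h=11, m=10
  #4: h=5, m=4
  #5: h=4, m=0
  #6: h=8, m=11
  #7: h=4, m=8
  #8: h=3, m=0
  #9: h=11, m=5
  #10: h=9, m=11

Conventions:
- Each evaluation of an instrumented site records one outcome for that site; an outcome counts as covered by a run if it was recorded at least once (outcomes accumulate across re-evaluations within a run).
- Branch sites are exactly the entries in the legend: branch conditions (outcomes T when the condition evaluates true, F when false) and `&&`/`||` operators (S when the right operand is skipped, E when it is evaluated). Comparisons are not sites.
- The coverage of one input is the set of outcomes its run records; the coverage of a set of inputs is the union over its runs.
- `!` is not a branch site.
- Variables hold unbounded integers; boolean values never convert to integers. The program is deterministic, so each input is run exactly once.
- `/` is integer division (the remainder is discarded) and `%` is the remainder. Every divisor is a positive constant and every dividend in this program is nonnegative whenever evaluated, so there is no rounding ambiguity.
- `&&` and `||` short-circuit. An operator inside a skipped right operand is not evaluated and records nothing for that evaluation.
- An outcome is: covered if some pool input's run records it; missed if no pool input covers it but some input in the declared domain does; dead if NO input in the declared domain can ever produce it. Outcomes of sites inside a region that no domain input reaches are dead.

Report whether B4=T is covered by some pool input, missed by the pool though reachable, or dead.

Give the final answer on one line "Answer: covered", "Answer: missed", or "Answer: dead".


B4=T is recorded by pool input(s) 3, 6, 10 -> covered
Answer: covered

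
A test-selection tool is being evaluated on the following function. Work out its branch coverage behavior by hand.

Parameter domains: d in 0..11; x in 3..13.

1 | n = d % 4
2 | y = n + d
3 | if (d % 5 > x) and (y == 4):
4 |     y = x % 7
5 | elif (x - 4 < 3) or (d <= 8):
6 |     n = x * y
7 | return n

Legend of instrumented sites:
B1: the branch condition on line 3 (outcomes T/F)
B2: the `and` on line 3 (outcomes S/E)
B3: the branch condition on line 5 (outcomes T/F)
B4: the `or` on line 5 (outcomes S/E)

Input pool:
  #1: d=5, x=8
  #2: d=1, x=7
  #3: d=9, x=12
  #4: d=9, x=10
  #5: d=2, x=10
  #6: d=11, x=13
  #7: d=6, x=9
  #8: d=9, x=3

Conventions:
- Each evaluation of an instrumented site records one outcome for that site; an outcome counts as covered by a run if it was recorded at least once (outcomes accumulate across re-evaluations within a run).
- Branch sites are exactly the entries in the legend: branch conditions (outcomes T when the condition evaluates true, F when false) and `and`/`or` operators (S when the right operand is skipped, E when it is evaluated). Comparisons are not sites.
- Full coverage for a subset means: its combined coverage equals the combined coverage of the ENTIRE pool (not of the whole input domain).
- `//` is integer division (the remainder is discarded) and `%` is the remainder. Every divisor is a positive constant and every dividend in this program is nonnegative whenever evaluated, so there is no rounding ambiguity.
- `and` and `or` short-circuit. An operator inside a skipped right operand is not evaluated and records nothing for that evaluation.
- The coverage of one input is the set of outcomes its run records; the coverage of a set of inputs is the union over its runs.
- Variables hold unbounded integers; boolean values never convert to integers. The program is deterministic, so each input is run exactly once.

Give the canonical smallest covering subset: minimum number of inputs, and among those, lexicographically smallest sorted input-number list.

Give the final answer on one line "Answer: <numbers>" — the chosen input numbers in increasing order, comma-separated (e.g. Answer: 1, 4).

run #1 (d=5, x=8) runs B2->S, B1->F, B4->E, B3->T; records B1=F, B2=S, B3=T, B4=E
run #2 (d=1, x=7) runs B2->S, B1->F, B4->E, B3->T; records B1=F, B2=S, B3=T, B4=E
run #3 (d=9, x=12) runs B2->S, B1->F, B4->E, B3->F; records B1=F, B2=S, B3=F, B4=E
run #4 (d=9, x=10) runs B2->S, B1->F, B4->E, B3->F; records B1=F, B2=S, B3=F, B4=E
run #5 (d=2, x=10) runs B2->S, B1->F, B4->E, B3->T; records B1=F, B2=S, B3=T, B4=E
run #6 (d=11, x=13) runs B2->S, B1->F, B4->E, B3->F; records B1=F, B2=S, B3=F, B4=E
run #7 (d=6, x=9) runs B2->S, B1->F, B4->E, B3->T; records B1=F, B2=S, B3=T, B4=E
run #8 (d=9, x=3) runs B2->E, B1->F, B4->S, B3->T; records B1=F, B2=E, B3=T, B4=S
the full pool covers 7 outcomes: B1=F, B2=S, B2=E, B3=T, B3=F, B4=S, B4=E
size 1 is not enough: best union over all size-1 subsets is 4/7
at size 2, {3, 8} reaches all 7 outcomes; every lexicographically earlier size-2 subset fails

Answer: 3, 8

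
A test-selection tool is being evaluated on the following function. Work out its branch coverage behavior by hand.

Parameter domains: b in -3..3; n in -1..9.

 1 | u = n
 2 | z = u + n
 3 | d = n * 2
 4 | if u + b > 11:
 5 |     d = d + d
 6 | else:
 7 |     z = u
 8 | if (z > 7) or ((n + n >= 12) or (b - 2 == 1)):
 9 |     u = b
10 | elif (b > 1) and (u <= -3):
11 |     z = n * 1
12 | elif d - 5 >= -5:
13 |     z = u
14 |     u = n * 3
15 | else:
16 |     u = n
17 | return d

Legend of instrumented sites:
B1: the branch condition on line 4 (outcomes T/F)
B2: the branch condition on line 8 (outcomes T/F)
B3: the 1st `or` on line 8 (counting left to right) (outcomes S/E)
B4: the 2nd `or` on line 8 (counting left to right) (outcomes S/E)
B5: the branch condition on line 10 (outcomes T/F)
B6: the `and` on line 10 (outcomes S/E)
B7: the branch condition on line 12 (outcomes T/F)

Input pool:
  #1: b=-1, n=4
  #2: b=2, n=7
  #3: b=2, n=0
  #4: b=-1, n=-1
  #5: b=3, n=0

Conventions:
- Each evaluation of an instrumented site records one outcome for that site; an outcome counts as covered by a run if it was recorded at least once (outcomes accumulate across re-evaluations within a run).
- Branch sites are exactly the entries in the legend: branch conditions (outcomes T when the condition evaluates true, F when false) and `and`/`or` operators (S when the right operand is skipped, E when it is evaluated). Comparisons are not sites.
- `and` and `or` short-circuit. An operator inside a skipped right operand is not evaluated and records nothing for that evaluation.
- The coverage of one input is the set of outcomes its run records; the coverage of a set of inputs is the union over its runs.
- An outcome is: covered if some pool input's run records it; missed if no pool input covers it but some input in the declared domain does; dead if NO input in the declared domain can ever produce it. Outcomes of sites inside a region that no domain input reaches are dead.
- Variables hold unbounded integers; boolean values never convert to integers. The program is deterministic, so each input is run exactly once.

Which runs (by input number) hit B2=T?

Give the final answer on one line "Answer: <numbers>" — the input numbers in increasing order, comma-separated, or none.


input #1 (b=-1, n=4): does not record B2=T
input #2 (b=2, n=7): records B2=T
input #3 (b=2, n=0): does not record B2=T
input #4 (b=-1, n=-1): does not record B2=T
input #5 (b=3, n=0): records B2=T
Answer: 2, 5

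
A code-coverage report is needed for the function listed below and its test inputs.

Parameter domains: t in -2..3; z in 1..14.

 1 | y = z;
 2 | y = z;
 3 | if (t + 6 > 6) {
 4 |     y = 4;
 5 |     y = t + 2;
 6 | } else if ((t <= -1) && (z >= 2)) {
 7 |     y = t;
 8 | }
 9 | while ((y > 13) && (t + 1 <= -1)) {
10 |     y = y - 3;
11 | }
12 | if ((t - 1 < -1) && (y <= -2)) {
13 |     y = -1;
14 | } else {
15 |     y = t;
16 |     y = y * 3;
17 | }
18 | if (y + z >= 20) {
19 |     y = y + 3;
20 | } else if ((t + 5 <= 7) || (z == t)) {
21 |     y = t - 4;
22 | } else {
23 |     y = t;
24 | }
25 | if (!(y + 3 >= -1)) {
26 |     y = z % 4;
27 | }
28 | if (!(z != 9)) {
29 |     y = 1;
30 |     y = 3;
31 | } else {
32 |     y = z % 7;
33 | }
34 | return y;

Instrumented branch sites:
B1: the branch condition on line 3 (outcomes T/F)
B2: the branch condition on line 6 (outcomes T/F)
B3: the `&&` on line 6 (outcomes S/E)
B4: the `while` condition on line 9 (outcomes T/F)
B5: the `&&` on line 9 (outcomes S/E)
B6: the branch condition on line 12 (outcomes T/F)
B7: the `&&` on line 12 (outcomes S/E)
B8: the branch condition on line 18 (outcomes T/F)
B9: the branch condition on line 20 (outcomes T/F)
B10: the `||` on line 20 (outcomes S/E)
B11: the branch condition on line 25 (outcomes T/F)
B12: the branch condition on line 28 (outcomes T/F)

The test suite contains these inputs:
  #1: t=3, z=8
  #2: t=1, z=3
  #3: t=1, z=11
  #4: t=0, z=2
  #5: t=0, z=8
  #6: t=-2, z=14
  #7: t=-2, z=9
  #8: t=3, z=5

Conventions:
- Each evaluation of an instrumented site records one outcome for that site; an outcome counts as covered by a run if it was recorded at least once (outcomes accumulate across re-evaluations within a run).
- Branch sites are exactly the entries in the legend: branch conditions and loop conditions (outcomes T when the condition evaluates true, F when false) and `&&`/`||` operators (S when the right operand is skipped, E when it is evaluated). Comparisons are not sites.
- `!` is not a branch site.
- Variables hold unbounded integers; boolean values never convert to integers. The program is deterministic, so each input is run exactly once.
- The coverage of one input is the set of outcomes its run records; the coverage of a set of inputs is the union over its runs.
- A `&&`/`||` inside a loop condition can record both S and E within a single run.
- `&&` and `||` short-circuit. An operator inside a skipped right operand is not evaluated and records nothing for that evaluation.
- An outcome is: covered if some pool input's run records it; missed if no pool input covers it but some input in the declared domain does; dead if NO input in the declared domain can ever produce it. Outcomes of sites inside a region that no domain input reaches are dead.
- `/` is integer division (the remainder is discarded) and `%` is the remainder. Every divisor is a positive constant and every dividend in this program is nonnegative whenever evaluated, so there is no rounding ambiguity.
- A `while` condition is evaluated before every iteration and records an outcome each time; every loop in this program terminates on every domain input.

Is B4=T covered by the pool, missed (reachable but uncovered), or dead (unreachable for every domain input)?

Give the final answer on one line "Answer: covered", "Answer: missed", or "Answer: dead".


no pool input records B4=T
checking all 84 inputs in the declared domain: B4=T is never recorded -> dead
Answer: dead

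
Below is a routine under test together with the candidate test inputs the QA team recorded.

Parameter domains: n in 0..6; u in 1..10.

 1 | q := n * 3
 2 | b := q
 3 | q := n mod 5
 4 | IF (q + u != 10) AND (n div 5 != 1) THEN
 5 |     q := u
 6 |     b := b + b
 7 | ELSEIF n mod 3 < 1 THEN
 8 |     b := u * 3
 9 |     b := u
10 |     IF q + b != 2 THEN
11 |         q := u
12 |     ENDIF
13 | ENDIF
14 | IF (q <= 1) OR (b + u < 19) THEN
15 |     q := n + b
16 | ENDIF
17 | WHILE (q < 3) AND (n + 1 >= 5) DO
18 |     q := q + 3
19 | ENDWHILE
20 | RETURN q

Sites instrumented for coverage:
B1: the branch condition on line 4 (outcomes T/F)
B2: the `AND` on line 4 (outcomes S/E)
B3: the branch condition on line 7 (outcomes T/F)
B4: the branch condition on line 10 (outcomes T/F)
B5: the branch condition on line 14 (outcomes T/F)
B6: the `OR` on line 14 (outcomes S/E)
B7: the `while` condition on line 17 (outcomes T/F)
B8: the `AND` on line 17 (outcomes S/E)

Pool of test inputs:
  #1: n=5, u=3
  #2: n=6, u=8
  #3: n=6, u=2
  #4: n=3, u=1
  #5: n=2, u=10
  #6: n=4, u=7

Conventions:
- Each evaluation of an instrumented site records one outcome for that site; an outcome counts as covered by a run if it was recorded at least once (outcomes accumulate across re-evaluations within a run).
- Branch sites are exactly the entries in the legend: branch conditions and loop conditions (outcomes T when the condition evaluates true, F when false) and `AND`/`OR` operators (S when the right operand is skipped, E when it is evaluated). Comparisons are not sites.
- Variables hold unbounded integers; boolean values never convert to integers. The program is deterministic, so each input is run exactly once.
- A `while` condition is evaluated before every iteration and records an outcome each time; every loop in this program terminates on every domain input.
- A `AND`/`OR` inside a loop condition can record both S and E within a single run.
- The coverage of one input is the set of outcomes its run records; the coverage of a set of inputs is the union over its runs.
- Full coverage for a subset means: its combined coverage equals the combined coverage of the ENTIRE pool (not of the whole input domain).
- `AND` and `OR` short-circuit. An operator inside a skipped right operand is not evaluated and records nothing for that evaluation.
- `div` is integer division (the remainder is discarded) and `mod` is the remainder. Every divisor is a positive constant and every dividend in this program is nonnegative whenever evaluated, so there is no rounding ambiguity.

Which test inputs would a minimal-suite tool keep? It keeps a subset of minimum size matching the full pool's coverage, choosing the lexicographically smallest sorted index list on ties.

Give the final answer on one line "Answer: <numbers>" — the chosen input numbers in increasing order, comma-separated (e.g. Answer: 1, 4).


run #1 (n=5, u=3) runs B2->E, B1->F, B3->F, B6->S, B5->T, B8->S, B7->F; records B1=F, B2=E, B3=F, B5=T, B6=S, B7=F, B8=S
run #2 (n=6, u=8) runs B2->E, B1->F, B3->T, B4->T, B6->E, B5->T, B8->S, B7->F; records B1=F, B2=E, B3=T, B4=T, B5=T, B6=E, B7=F, B8=S
run #3 (n=6, u=2) runs B2->E, B1->F, B3->T, B4->T, B6->E, B5->T, B8->S, B7->F; records B1=F, B2=E, B3=T, B4=T, B5=T, B6=E, B7=F, B8=S
run #4 (n=3, u=1) runs B2->E, B1->T, B6->S, B5->T, B8->S, B7->F; records B1=T, B2=E, B5=T, B6=S, B7=F, B8=S
run #5 (n=2, u=10) runs B2->E, B1->T, B6->E, B5->F, B8->S, B7->F; records B1=T, B2=E, B5=F, B6=E, B7=F, B8=S
run #6 (n=4, u=7) runs B2->E, B1->T, B6->E, B5->F, B8->S, B7->F; records B1=T, B2=E, B5=F, B6=E, B7=F, B8=S
pool-wide coverage (12 outcomes): B1=T, B1=F, B2=E, B3=T, B3=F, B4=T, B5=T, B5=F, B6=S, B6=E, B7=F, B8=S
size 1 is not enough: best union over all size-1 subsets is 8/12
size 2 is not enough: best union over all size-2 subsets is 10/12
size 3: inputs {1, 2, 5} cover all 12 outcomes, and no lexicographically smaller subset of this size does
Answer: 1, 2, 5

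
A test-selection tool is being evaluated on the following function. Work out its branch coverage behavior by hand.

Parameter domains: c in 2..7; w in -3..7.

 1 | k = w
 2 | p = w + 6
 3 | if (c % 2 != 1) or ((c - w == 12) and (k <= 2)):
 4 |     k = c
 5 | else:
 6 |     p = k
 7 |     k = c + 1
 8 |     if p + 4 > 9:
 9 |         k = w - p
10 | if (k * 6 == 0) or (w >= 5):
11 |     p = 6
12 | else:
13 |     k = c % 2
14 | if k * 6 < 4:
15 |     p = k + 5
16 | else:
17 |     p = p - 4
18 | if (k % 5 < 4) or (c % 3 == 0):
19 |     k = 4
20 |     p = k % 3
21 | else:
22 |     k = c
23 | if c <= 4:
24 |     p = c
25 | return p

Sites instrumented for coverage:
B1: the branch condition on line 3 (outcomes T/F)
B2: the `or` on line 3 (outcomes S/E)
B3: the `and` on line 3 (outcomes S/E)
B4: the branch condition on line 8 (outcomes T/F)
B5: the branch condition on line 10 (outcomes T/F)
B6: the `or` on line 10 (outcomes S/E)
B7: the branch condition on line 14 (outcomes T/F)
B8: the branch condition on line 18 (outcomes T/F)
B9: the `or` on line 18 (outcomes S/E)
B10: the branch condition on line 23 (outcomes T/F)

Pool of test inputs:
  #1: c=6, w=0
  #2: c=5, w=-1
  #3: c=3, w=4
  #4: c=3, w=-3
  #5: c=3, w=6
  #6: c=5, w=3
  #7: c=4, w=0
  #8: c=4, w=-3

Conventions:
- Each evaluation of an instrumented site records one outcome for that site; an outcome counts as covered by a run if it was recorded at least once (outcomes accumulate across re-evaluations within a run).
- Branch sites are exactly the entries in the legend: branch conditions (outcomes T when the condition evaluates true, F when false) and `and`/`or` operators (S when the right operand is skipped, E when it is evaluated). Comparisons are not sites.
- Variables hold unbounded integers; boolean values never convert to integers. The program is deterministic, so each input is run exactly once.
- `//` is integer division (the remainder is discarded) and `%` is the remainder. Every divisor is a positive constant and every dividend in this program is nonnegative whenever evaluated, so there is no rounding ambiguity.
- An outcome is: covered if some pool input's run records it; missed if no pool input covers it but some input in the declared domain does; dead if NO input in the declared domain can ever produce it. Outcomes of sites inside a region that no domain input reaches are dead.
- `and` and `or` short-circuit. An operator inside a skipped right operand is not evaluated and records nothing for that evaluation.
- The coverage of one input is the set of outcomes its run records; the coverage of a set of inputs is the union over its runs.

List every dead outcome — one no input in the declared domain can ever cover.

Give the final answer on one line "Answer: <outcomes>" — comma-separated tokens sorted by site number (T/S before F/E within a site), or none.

exhaustive pass over the 66-input domain:
  B3=E: no domain input ever produces it -> dead
  reachable outcomes have witnesses, e.g. B1=T (e.g. c=2, w=-3), B1=F (e.g. c=3, w=-3), B2=S (e.g. c=2, w=-3), B2=E (e.g. c=3, w=-3)

Answer: B3=E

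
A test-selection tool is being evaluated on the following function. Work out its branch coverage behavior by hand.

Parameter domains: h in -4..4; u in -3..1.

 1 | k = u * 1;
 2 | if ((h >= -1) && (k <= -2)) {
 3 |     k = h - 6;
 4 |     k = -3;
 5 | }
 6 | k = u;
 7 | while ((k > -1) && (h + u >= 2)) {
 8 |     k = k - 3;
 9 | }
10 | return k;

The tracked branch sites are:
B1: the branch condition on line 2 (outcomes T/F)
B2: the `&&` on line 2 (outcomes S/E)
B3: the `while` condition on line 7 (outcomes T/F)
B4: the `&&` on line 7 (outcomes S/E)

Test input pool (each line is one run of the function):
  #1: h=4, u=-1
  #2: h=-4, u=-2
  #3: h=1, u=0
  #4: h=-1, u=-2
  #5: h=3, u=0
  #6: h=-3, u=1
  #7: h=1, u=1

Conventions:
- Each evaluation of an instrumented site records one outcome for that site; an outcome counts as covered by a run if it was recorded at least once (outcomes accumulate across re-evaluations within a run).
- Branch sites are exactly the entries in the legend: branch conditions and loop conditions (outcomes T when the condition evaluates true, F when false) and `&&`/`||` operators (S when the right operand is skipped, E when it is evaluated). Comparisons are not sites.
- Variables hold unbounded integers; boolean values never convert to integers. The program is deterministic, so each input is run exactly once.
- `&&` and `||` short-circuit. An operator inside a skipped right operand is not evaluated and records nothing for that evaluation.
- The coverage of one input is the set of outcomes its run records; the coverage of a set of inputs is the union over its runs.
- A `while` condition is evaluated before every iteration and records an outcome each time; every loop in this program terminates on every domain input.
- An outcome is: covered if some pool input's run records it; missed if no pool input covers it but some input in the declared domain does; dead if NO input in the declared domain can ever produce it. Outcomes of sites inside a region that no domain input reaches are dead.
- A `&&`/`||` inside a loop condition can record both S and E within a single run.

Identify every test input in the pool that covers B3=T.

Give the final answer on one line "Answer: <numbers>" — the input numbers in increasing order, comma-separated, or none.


input #1 (h=4, u=-1): never hits B3=T
input #2 (h=-4, u=-2): never hits B3=T
input #3 (h=1, u=0): never hits B3=T
input #4 (h=-1, u=-2): never hits B3=T
input #5 (h=3, u=0): hits B3=T
input #6 (h=-3, u=1): never hits B3=T
input #7 (h=1, u=1): hits B3=T
Answer: 5, 7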